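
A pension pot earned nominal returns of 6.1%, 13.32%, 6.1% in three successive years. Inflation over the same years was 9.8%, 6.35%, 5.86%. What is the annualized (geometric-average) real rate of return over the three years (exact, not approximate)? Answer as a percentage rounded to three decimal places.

Compound the nominal returns: 1.0610 × 1.1332 × 1.0610 = 1.27566704.
Compound inflation: 1.0980 × 1.0635 × 1.0586 = 1.23615157.
Deflate: 1.27566704 / 1.23615157 = 1.03196652.
Annualized real rate = 1.03196652^(1/3) − 1 = 1.0544% → 1.054%.

1.054%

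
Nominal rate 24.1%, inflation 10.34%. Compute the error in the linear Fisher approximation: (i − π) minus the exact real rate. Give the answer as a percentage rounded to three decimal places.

Approximate: r ≈ 24.100% − 10.340% = 13.7600%
Exact: (1 + 0.2410)/(1 + 0.1034) − 1 = 12.47055%
Error = 13.7600% − 12.47055% = 1.28945% → 1.289%.

1.289%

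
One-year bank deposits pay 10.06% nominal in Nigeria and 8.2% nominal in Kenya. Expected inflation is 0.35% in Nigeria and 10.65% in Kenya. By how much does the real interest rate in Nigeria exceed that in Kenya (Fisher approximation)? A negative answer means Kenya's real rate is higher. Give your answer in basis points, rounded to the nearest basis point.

Nigeria: 10.06% − 0.35% = 9.710%
Kenya: 8.2% − 10.65% = -2.450%
Differential = 12.160% → 1216 basis points.

1216 basis points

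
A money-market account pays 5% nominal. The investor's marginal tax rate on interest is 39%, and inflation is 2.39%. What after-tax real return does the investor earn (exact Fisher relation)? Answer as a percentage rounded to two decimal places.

0.64%

After-tax nominal return = 5% × (1 − 0.39) = 3.0500%.
1 + r = 1.03050 / 1.02390 = 1.006446
After-tax real rate = 1.006446 − 1 → 0.64%.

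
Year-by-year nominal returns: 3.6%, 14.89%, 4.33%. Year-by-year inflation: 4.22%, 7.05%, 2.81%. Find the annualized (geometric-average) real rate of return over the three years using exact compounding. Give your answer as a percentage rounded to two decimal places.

2.68%

Compound the nominal returns: 1.0360 × 1.1489 × 1.0433 = 1.24179868.
Compound inflation: 1.0422 × 1.0705 × 1.0281 = 1.14702557.
Deflate: 1.24179868 / 1.14702557 = 1.08262510.
Annualized real rate = 1.08262510^(1/3) − 1 = 2.6816% → 2.68%.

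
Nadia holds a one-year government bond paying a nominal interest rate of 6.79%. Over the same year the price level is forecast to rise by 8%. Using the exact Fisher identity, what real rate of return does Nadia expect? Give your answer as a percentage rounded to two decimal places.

By the Fisher identity, 1 + r = (1 + i)/(1 + π).
1 + r = 1.06790 / 1.08000 = 0.988796
r = 0.988796 − 1 = -1.1204%, i.e. -1.12%.

-1.12%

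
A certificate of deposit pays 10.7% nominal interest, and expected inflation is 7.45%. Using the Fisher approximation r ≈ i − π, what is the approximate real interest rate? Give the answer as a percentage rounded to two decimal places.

r ≈ i − π = 10.7% − 7.45% = 3.25%.

3.25%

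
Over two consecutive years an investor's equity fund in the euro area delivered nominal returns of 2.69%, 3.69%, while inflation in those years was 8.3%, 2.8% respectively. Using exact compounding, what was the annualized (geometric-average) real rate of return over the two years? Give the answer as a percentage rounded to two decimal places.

-2.20%

Compound the nominal returns: 1.0269 × 1.0369 = 1.06479261.
Compound inflation: 1.0830 × 1.0280 = 1.11332400.
Deflate: 1.06479261 / 1.11332400 = 0.95640857.
Annualized real rate = 0.95640857^(1/2) − 1 = -2.2039% → -2.20%.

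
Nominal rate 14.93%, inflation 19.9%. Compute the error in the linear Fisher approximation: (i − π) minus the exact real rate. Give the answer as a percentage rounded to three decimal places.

Approximate: r ≈ 14.930% − 19.900% = -4.9700%
Exact: (1 + 0.1493)/(1 + 0.1990) − 1 = -4.1451%
Error = -4.9700% − (-4.1451%) = -0.8249% → -0.825%.

-0.825%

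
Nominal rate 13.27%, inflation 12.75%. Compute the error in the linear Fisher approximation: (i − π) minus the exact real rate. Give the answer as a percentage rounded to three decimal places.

Approximate: r ≈ 13.270% − 12.750% = 0.5200%
Exact: (1 + 0.1327)/(1 + 0.1275) − 1 = 0.4612%
Error = 0.5200% − 0.4612% = 0.0588% → 0.059%.

0.059%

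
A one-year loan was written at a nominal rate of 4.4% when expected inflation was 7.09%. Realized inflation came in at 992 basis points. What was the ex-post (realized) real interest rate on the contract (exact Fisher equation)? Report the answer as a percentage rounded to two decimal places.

Ex-post: (1 + 0.0440)/(1 + 0.0992) − 1 = -5.0218%
So the realized real rate is -5.02%.

-5.02%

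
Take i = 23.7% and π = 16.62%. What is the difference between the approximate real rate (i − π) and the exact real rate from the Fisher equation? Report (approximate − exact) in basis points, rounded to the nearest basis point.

Approximate: r ≈ 23.700% − 16.620% = 7.0800%
Exact: (1 + 0.2370)/(1 + 0.1662) − 1 = 6.0710%
Error = 7.0800% − 6.0710% = 1.0090% → 101 basis points.

101 basis points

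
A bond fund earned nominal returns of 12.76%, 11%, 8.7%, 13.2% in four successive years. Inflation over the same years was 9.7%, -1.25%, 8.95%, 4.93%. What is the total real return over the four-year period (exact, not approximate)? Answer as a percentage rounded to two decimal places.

Nominal growth factor = 1.1276 × 1.1100 × 1.0870 × 1.1320 = 1.540118
Price-level growth factor = 1.0970 × 0.9875 × 1.0895 × 1.0493 = 1.238428
Real growth factor = 1.540118 / 1.238428 = 1.243608
Total real return = 1.243608 − 1 → 24.36%.

24.36%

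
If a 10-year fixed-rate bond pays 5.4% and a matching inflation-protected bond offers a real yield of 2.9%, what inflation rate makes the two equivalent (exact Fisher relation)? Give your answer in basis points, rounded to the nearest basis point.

(1 + π) = (1 + i)/(1 + r) = 1.05400 / 1.02900 = 1.024295
Break-even inflation = 1.024295 − 1 → 243 basis points.

243 basis points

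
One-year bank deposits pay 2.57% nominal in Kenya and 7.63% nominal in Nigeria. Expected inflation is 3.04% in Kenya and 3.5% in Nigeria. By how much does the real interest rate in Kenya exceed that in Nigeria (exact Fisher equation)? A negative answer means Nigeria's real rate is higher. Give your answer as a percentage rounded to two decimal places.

-4.45%

Kenya: (1 + 0.0257)/(1 + 0.0304) − 1 = -0.4561%
Nigeria: (1 + 0.0763)/(1 + 0.0350) − 1 = 3.9903%
Differential = -0.4561% − 3.9903% = -4.4465% → -4.45%.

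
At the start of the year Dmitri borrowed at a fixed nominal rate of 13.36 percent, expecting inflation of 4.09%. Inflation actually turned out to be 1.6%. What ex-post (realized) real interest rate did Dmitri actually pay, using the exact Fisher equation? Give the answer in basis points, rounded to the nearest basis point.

1157 basis points

Ex-post: (1 + 0.1336)/(1 + 0.0160) − 1 = 11.5748%
So the realized real rate is 1157 basis points.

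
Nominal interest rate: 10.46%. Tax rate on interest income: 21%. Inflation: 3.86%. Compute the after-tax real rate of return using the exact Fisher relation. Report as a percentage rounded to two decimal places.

4.24%

After-tax nominal return = 10.46% × (1 − 0.21) = 8.2634%.
1 + r = 1.082634 / 1.03860 = 1.042397
After-tax real rate = 1.042397 − 1 → 4.24%.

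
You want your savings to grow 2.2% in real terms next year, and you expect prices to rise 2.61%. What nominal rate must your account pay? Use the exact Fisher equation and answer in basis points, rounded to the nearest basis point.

487 basis points

(1 + i) = (1 + r)(1 + π) = 1.02200 × 1.02610 = 1.0486742
i = 1.0486742 − 1, so the required nominal rate is 487 basis points.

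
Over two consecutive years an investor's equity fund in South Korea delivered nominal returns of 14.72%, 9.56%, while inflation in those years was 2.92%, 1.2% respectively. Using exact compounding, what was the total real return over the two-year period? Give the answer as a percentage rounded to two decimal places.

20.67%

Compound the nominal returns: 1.1472 × 1.0956 = 1.256872.
Compound inflation: 1.0292 × 1.0120 = 1.041550.
Deflate: 1.256872 / 1.041550 = 1.206732.
Total real return = 1.206732 − 1 → 20.67%.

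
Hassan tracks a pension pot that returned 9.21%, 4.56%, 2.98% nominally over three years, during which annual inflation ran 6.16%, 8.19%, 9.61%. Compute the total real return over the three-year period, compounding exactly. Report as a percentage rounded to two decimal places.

Nominal growth factor = 1.0921 × 1.0456 × 1.0298 = 1.175928
Price-level growth factor = 1.0616 × 1.0819 × 1.0961 = 1.258920
Real growth factor = 1.175928 / 1.258920 = 0.934077
Total real return = 0.934077 − 1 → -6.59%.

-6.59%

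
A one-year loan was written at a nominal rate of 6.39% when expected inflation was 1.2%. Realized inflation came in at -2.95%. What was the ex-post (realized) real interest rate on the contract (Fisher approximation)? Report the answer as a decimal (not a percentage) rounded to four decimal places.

0.0934

Ex-post: 6.39% − (-2.95%) = 9.340%
So the realized real rate is 0.0934.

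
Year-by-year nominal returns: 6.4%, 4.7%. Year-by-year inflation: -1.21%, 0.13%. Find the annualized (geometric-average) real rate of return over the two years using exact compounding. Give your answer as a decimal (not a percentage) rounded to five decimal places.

Compound the nominal returns: 1.0640 × 1.0470 = 1.11400800.
Compound inflation: 0.9879 × 1.0013 = 0.98918427.
Deflate: 1.11400800 / 0.98918427 = 1.12618855.
Annualized real rate = 1.12618855^(1/2) − 1 = 6.1220% → 0.06122.

0.06122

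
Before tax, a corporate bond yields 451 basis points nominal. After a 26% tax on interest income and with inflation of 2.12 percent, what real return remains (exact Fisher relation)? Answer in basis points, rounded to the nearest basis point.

After-tax nominal return = 4.51% × (1 − 0.26) = 3.3374%.
1 + r = 1.033374 / 1.02120 = 1.011921
After-tax real rate = 1.011921 − 1 → 119 basis points.

119 basis points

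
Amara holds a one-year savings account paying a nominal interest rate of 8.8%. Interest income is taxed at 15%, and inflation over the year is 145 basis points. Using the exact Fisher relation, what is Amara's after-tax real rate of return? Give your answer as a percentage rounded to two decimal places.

5.94%

After-tax nominal return = 8.8% × (1 − 0.15) = 7.4800%.
1 + r = 1.07480 / 1.01450 = 1.059438
After-tax real rate = 1.059438 − 1 → 5.94%.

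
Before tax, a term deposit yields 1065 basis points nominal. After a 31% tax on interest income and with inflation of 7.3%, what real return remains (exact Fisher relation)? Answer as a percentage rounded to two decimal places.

After-tax nominal return = 10.65% × (1 − 0.31) = 7.3485%.
1 + r = 1.073485 / 1.07300 = 1.000452
After-tax real rate = 1.000452 − 1 → 0.05%.

0.05%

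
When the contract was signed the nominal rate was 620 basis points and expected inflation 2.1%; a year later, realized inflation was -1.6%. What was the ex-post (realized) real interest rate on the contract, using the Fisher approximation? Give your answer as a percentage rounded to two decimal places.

Ex-post: 6.2% − (-1.6%) = 7.800%
So the realized real rate is 7.80%.

7.80%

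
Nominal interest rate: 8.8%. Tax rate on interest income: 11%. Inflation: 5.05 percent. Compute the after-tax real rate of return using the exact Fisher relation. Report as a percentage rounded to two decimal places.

2.65%

After-tax nominal return = 8.8% × (1 − 0.11) = 7.8320%.
1 + r = 1.07832 / 1.05050 = 1.026483
After-tax real rate = 1.026483 − 1 → 2.65%.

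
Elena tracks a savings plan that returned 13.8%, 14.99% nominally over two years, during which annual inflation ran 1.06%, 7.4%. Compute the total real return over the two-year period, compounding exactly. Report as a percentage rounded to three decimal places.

20.564%

Compound the nominal returns: 1.1380 × 1.1499 = 1.308586.
Compound inflation: 1.0106 × 1.0740 = 1.085384.
Deflate: 1.308586 / 1.085384 = 1.205643.
Total real return = 1.205643 − 1 → 20.564%.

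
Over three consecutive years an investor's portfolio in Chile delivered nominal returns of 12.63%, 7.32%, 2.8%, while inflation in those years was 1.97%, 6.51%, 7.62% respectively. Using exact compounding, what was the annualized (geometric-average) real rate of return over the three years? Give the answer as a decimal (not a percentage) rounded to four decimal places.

0.0206

Compound the nominal returns: 1.1263 × 1.0732 × 1.0280 = 1.24259002.
Compound inflation: 1.0197 × 1.0651 × 1.0762 = 1.16884195.
Deflate: 1.24259002 / 1.16884195 = 1.06309499.
Annualized real rate = 1.06309499^(1/3) − 1 = 2.0604% → 0.0206.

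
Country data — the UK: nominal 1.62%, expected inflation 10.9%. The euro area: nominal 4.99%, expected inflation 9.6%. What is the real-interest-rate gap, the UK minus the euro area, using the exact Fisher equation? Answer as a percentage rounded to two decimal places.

The UK: (1 + 0.0162)/(1 + 0.1090) − 1 = -8.3679%
The euro area: (1 + 0.0499)/(1 + 0.0960) − 1 = -4.2062%
Differential = -8.3679% − (-4.2062%) = -4.1617% → -4.16%.

-4.16%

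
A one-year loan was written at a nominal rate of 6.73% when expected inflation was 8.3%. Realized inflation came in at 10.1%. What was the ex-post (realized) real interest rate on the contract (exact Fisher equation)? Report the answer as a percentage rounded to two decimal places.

-3.06%

Ex-post: (1 + 0.0673)/(1 + 0.1010) − 1 = -3.0609%
So the realized real rate is -3.06%.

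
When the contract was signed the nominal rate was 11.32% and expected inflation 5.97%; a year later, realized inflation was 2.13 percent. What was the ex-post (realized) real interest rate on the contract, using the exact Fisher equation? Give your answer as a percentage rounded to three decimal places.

8.998%

Ex-post: (1 + 0.1132)/(1 + 0.0213) − 1 = 8.9983%
So the realized real rate is 8.998%.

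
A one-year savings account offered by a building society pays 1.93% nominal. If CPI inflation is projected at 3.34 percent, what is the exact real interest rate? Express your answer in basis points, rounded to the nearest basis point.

By the Fisher equation, 1 + r = (1 + i)/(1 + π).
1 + r = 1.01930 / 1.03340 = 0.986356
r = 0.986356 − 1 = -1.3644%, i.e. -136 basis points.

-136 basis points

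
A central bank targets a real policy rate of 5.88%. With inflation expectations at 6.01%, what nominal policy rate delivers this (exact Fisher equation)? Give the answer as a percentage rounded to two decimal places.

12.24%

(1 + i) = (1 + r)(1 + π) = 1.05880 × 1.06010 = 1.12243388
i = 1.12243388 − 1, so the required nominal rate is 12.24%.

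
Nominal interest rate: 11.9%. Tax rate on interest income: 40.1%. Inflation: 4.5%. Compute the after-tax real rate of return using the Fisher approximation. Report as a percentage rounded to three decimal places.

After-tax nominal return = 11.9% × (1 − 0.401) = 7.1281%.
r ≈ 7.1281% − 4.5% → 2.628%.

2.628%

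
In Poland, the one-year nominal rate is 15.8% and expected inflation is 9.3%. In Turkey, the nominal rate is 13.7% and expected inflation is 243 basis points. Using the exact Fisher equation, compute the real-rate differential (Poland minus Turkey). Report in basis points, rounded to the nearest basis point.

-506 basis points

Poland: (1 + 0.1580)/(1 + 0.0930) − 1 = 5.9469%
Turkey: (1 + 0.1370)/(1 + 0.0243) − 1 = 11.0026%
Differential = 5.9469% − 11.0026% = -5.0557% → -506 basis points.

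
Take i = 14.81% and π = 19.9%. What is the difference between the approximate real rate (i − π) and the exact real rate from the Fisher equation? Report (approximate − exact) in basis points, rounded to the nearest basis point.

-84 basis points

Approximate: r ≈ 14.810% − 19.900% = -5.0900%
Exact: (1 + 0.1481)/(1 + 0.1990) − 1 = -4.2452%
Error = -5.0900% − (-4.2452%) = -0.8448% → -84 basis points.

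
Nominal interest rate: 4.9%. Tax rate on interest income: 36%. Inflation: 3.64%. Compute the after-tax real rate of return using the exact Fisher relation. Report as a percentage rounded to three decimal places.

After-tax nominal return = 4.9% × (1 − 0.36) = 3.1360%.
1 + r = 1.03136 / 1.03640 = 0.995137
After-tax real rate = 0.995137 − 1 → -0.486%.

-0.486%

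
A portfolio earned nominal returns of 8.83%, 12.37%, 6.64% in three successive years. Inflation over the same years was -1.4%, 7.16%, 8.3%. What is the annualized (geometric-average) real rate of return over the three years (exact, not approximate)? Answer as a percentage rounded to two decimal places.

4.45%

Nominal growth factor = 1.0883 × 1.1237 × 1.0664 = 1.30412478
Price-level growth factor = 0.9860 × 1.0716 × 1.0830 = 1.14429520
Real growth factor = 1.30412478 / 1.14429520 = 1.13967513
Annualized real rate = 1.13967513^(1/3) − 1 = 4.4545% → 4.45%.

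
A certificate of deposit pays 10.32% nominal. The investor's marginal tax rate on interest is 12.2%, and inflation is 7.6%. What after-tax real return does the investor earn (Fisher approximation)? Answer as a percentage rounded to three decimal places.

1.461%

After-tax nominal return = 10.32% × (1 − 0.122) = 9.06096%.
r ≈ 9.06096% − 7.6% → 1.461%.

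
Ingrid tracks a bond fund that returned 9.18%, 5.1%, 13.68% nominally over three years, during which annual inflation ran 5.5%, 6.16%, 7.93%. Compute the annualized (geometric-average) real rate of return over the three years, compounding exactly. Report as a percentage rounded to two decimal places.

2.57%

Compound the nominal returns: 1.0918 × 1.0510 × 1.1368 = 1.30445731.
Compound inflation: 1.0550 × 1.0616 × 1.0793 = 1.20880305.
Deflate: 1.30445731 / 1.20880305 = 1.07913139.
Annualized real rate = 1.07913139^(1/3) − 1 = 2.5710% → 2.57%.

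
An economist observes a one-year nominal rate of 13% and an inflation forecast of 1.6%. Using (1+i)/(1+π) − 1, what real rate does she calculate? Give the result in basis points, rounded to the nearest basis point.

1122 basis points

By the Fisher relation, 1 + r = (1 + i)/(1 + π).
1 + r = 1.13000 / 1.01600 = 1.112205
r = 1.112205 − 1 = 11.2205%, i.e. 1122 basis points.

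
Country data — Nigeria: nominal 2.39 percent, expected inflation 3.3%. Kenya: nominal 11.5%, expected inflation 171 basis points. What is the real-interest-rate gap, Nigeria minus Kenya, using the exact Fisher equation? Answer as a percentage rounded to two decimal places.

-10.51%

Nigeria: (1 + 0.0239)/(1 + 0.0330) − 1 = -0.8809%
Kenya: (1 + 0.1150)/(1 + 0.0171) − 1 = 9.6254%
Differential = -0.8809% − 9.6254% = -10.5063% → -10.51%.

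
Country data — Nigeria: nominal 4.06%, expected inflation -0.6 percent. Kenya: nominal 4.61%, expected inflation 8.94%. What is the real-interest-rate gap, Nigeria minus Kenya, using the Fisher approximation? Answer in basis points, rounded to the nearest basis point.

Nigeria: 4.06% − (-0.6%) = 4.660%
Kenya: 4.61% − 8.94% = -4.330%
Differential = 8.990% → 899 basis points.

899 basis points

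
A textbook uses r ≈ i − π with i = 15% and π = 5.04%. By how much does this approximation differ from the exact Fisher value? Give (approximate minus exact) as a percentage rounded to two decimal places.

0.48%

Approximate: r ≈ 15.000% − 5.040% = 9.9600%
Exact: (1 + 0.1500)/(1 + 0.0504) − 1 = 9.4821%
Error = 9.9600% − 9.4821% = 0.4779% → 0.48%.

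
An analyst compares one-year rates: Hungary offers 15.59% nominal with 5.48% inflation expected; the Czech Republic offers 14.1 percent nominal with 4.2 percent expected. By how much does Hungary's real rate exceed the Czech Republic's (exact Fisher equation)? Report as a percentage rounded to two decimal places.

Hungary: (1 + 0.1559)/(1 + 0.0548) − 1 = 9.5848%
The Czech Republic: (1 + 0.1410)/(1 + 0.0420) − 1 = 9.5010%
Differential = 9.5848% − 9.5010% = 0.0838% → 0.08%.

0.08%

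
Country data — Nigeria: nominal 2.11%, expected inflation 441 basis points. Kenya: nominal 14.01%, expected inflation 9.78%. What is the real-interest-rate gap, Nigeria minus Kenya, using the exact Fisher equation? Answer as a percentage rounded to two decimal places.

-6.06%

Nigeria: (1 + 0.0211)/(1 + 0.0441) − 1 = -2.2029%
Kenya: (1 + 0.1401)/(1 + 0.0978) − 1 = 3.8532%
Differential = -2.2029% − 3.8532% = -6.0560% → -6.06%.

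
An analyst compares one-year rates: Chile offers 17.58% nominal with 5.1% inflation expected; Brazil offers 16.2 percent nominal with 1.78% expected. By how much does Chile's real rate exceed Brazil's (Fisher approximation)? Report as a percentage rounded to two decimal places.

-1.94%

Chile: 17.58% − 5.1% = 12.480%
Brazil: 16.2% − 1.78% = 14.420%
Differential = -1.940% → -1.94%.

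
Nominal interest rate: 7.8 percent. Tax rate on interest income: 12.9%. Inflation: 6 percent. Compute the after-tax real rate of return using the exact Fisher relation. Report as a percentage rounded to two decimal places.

0.75%

After-tax nominal return = 7.8% × (1 − 0.129) = 6.7938%.
1 + r = 1.067938 / 1.06000 = 1.007489
After-tax real rate = 1.007489 − 1 → 0.75%.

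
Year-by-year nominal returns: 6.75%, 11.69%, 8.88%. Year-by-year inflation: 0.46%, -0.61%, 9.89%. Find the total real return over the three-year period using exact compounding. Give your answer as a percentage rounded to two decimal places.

18.31%

Nominal growth factor = 1.0675 × 1.1169 × 1.0888 = 1.298166
Price-level growth factor = 1.0046 × 0.9939 × 1.0989 = 1.097221
Real growth factor = 1.298166 / 1.097221 = 1.183140
Total real return = 1.183140 − 1 → 18.31%.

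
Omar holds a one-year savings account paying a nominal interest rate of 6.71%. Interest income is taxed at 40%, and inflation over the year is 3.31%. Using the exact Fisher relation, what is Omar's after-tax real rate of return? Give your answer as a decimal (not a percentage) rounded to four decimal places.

0.0069

After-tax nominal return = 6.71% × (1 − 0.4) = 4.0260%.
1 + r = 1.04026 / 1.03310 = 1.006931
After-tax real rate = 1.006931 − 1 → 0.0069.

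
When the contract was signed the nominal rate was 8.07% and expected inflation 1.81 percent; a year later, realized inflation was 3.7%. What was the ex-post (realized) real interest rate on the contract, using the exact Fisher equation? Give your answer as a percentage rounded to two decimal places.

Ex-post: (1 + 0.0807)/(1 + 0.0370) − 1 = 4.2141%
So the realized real rate is 4.21%.

4.21%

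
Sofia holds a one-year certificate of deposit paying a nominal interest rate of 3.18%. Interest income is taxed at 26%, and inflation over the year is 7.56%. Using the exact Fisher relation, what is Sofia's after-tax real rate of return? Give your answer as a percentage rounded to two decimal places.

-4.84%

After-tax nominal return = 3.18% × (1 − 0.26) = 2.3532%.
1 + r = 1.023532 / 1.07560 = 0.951592
After-tax real rate = 0.951592 − 1 → -4.84%.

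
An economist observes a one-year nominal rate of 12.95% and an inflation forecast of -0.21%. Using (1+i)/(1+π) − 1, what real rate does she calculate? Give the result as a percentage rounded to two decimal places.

By the Fisher relation, 1 + r = (1 + i)/(1 + π).
1 + r = 1.12950 / 0.99790 = 1.131877
r = 1.131877 − 1 = 13.1877%, i.e. 13.19%.

13.19%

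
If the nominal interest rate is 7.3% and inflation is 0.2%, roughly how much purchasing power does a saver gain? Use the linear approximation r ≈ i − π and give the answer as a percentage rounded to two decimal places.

r ≈ i − π = 7.3% − 0.2% = 7.10%.

7.10%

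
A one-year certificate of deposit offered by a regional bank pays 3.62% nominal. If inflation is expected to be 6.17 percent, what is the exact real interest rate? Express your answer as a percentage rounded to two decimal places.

1 + r = 1.03620 / 1.06170 = 0.975982
r = 0.975982 − 1 = -2.4018%, i.e. -2.40%.

-2.40%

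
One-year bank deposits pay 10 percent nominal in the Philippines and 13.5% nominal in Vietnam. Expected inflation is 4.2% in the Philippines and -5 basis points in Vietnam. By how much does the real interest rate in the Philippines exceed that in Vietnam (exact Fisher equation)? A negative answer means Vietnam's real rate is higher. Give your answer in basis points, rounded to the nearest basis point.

-799 basis points

The Philippines: (1 + 0.1000)/(1 + 0.0420) − 1 = 5.5662%
Vietnam: (1 + 0.1350)/(1 − 0.0005) − 1 = 13.5568%
Differential = 5.5662% − 13.5568% = -7.9906% → -799 basis points.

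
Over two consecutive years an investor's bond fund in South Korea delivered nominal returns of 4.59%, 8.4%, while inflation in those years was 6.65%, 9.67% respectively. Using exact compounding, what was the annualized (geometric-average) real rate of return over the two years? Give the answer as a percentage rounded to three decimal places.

-1.546%

Compound the nominal returns: 1.0459 × 1.0840 = 1.133755600.
Compound inflation: 1.0665 × 1.0967 = 1.169630550.
Deflate: 1.133755600 / 1.169630550 = 0.969327964.
Annualized real rate = 0.969327964^(1/2) − 1 = -1.54555% → -1.546%.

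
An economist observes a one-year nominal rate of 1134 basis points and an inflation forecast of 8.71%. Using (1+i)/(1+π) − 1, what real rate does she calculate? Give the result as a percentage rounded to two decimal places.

2.42%

By the Fisher identity, 1 + r = (1 + i)/(1 + π).
1 + r = 1.11340 / 1.08710 = 1.024193
r = 1.024193 − 1 = 2.4193%, i.e. 2.42%.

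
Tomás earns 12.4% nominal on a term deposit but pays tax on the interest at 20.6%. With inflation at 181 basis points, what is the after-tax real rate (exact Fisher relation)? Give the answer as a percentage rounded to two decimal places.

After-tax nominal return = 12.4% × (1 − 0.206) = 9.8456%.
1 + r = 1.098456 / 1.01810 = 1.078927
After-tax real rate = 1.078927 − 1 → 7.89%.

7.89%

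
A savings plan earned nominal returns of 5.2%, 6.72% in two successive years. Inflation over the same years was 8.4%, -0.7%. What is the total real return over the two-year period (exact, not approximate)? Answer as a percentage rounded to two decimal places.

4.30%

Compound the nominal returns: 1.0520 × 1.0672 = 1.122694.
Compound inflation: 1.0840 × 0.9930 = 1.076412.
Deflate: 1.122694 / 1.076412 = 1.042997.
Total real return = 1.042997 − 1 → 4.30%.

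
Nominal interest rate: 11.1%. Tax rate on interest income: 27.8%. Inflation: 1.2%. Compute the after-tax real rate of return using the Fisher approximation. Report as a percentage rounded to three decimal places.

After-tax nominal return = 11.1% × (1 − 0.278) = 8.0142%.
r ≈ 8.0142% − 1.2% → 6.814%.

6.814%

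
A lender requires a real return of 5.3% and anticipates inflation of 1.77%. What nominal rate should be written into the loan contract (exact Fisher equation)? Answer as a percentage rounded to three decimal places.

(1 + i) = (1 + r)(1 + π) = 1.05300 × 1.01770 = 1.0716381
i = 1.0716381 − 1, so the required nominal rate is 7.164%.

7.164%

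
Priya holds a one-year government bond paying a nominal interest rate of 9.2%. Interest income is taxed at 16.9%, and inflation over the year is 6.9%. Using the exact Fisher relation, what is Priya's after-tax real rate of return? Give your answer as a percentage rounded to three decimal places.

After-tax nominal return = 9.2% × (1 − 0.169) = 7.6452%.
1 + r = 1.076452 / 1.06900 = 1.006971
After-tax real rate = 1.006971 − 1 → 0.697%.

0.697%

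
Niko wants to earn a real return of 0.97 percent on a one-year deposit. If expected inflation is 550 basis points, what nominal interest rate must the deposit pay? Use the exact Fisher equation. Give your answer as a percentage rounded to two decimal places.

6.52%

(1 + i) = (1 + r)(1 + π) = 1.00970 × 1.05500 = 1.0652335
i = 1.0652335 − 1, so the required nominal rate is 6.52%.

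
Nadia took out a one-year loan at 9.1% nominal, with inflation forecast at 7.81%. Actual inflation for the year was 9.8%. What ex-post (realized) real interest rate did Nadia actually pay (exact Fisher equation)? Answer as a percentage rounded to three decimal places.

Ex-post: (1 + 0.0910)/(1 + 0.0980) − 1 = -0.63752%
So the realized real rate is -0.638%.

-0.638%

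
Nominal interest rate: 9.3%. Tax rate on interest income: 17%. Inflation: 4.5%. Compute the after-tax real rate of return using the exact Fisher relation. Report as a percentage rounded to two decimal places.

3.08%

After-tax nominal return = 9.3% × (1 − 0.17) = 7.7190%.
1 + r = 1.07719 / 1.04500 = 1.030804
After-tax real rate = 1.030804 − 1 → 3.08%.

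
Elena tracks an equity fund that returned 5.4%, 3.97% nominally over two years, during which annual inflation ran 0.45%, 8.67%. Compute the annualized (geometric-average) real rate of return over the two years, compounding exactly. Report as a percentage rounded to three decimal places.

0.195%

Compound the nominal returns: 1.0540 × 1.0397 = 1.09584380.
Compound inflation: 1.0045 × 1.0867 = 1.09159015.
Deflate: 1.09584380 / 1.09159015 = 1.00389675.
Annualized real rate = 1.00389675^(1/2) − 1 = 0.1946% → 0.195%.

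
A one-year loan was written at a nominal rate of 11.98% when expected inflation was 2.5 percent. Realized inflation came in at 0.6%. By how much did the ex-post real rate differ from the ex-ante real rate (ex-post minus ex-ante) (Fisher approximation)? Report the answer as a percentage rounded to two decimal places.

1.90%

Ex-ante: 11.98% − 2.5% = 9.480%
Ex-post: 11.98% − 0.6% = 11.380%
Difference (ex-post − ex-ante) = 1.9000% → 1.90%.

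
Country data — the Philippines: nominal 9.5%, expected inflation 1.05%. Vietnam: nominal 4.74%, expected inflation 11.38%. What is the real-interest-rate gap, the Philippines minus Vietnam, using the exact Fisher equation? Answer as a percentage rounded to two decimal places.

14.32%

The Philippines: (1 + 0.0950)/(1 + 0.0105) − 1 = 8.3622%
Vietnam: (1 + 0.0474)/(1 + 0.1138) − 1 = -5.9616%
Differential = 8.3622% − (-5.9616%) = 14.3238% → 14.32%.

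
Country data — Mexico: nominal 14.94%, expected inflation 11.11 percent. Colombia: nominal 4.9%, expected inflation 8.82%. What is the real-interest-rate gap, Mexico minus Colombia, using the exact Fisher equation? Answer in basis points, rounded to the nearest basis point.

705 basis points

Mexico: (1 + 0.1494)/(1 + 0.1111) − 1 = 3.4470%
Colombia: (1 + 0.0490)/(1 + 0.0882) − 1 = -3.6023%
Differential = 3.4470% − (-3.6023%) = 7.0493% → 705 basis points.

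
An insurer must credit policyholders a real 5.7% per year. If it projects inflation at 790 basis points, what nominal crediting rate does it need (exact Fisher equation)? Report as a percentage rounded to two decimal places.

14.05%

(1 + i) = (1 + r)(1 + π) = 1.05700 × 1.07900 = 1.140503
i = 1.140503 − 1, so the required nominal rate is 14.05%.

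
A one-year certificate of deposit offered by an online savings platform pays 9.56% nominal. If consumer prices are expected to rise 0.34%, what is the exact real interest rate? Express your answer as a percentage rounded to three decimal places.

9.189%

By the Fisher equation, 1 + r = (1 + i)/(1 + π).
1 + r = 1.09560 / 1.00340 = 1.091888
r = 1.091888 − 1 = 9.1888%, i.e. 9.189%.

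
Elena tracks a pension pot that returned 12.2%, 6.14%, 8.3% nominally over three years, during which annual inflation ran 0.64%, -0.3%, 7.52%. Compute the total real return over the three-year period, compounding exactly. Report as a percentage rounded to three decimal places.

Compound the nominal returns: 1.1220 × 1.0614 × 1.0830 = 1.289735.
Compound inflation: 1.0064 × 0.9970 × 1.0752 = 1.078835.
Deflate: 1.289735 / 1.078835 = 1.195488.
Total real return = 1.195488 − 1 → 19.549%.

19.549%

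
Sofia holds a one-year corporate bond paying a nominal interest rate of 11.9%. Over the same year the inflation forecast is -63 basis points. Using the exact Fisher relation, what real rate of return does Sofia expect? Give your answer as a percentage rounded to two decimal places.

12.61%

1 + r = 1.11900 / 0.99370 = 1.126094
r = 1.126094 − 1 = 12.6094%, i.e. 12.61%.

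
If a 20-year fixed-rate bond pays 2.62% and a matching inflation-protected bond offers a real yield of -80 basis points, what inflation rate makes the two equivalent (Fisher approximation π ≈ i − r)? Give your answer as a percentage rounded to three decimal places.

3.420%

π ≈ i − r = 2.62% − (-0.8%) → 3.420%.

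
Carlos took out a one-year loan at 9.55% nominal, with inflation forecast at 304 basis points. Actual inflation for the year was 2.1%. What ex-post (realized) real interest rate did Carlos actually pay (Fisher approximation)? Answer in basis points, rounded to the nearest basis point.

Ex-post: 9.55% − 2.1% = 7.450%
So the realized real rate is 745 basis points.

745 basis points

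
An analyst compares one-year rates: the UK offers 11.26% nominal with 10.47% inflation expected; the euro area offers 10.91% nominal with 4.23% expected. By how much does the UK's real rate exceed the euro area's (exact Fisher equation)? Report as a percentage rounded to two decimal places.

-5.69%

The UK: (1 + 0.1126)/(1 + 0.1047) − 1 = 0.7151%
The euro area: (1 + 0.1091)/(1 + 0.0423) − 1 = 6.4089%
Differential = 0.7151% − 6.4089% = -5.6938% → -5.69%.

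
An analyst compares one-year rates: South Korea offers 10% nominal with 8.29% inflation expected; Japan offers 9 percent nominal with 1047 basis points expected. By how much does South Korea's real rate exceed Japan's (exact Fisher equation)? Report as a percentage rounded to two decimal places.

2.91%

South Korea: (1 + 0.1000)/(1 + 0.0829) − 1 = 1.5791%
Japan: (1 + 0.0900)/(1 + 0.1047) − 1 = -1.3307%
Differential = 1.5791% − (-1.3307%) = 2.9098% → 2.91%.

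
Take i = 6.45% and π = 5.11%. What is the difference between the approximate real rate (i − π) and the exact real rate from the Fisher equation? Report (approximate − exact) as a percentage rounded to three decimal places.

0.065%

Approximate: r ≈ 6.450% − 5.110% = 1.3400%
Exact: (1 + 0.0645)/(1 + 0.0511) − 1 = 1.2749%
Error = 1.3400% − 1.2749% = 0.0651% → 0.065%.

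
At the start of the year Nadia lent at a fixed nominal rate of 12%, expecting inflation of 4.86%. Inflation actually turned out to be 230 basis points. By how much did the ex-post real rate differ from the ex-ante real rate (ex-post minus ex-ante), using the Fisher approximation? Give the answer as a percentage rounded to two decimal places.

2.56%

Ex-ante: 12% − 4.86% = 7.140%
Ex-post: 12% − 2.3% = 9.700%
Difference (ex-post − ex-ante) = 2.5600% → 2.56%.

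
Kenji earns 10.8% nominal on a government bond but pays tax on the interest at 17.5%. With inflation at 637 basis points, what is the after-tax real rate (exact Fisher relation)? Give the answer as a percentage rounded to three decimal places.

2.388%

After-tax nominal return = 10.8% × (1 − 0.175) = 8.9100%.
1 + r = 1.08910 / 1.06370 = 1.023879
After-tax real rate = 1.023879 − 1 → 2.388%.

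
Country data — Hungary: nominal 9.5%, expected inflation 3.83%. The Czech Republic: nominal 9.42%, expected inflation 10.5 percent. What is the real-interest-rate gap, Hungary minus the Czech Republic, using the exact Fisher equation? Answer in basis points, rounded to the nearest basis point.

Hungary: (1 + 0.0950)/(1 + 0.0383) − 1 = 5.4608%
The Czech Republic: (1 + 0.0942)/(1 + 0.1050) − 1 = -0.9774%
Differential = 5.4608% − (-0.9774%) = 6.4382% → 644 basis points.

644 basis points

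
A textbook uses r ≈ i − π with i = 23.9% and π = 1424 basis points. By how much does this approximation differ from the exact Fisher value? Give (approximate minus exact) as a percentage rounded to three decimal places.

1.204%

Approximate: r ≈ 23.900% − 14.240% = 9.6600%
Exact: (1 + 0.2390)/(1 + 0.1424) − 1 = 8.4559%
Error = 9.6600% − 8.4559% = 1.2041% → 1.204%.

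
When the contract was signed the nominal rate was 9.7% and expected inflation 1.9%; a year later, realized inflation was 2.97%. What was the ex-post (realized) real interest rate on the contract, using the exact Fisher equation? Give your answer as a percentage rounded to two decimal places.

6.54%

Ex-post: (1 + 0.0970)/(1 + 0.0297) − 1 = 6.5359%
So the realized real rate is 6.54%.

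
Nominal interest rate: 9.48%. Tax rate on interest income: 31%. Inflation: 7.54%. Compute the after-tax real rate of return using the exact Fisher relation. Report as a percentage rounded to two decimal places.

After-tax nominal return = 9.48% × (1 − 0.31) = 6.5412%.
1 + r = 1.065412 / 1.07540 = 0.990712
After-tax real rate = 0.990712 − 1 → -0.93%.

-0.93%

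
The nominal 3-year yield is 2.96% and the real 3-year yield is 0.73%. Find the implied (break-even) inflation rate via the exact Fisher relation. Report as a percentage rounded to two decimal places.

2.21%

(1 + π) = (1 + i)/(1 + r) = 1.02960 / 1.00730 = 1.022138
Break-even inflation = 1.022138 − 1 → 2.21%.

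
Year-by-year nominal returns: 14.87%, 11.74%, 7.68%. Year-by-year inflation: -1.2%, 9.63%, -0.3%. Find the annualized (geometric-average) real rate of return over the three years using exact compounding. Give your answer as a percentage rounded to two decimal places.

Nominal growth factor = 1.1487 × 1.1174 × 1.0768 = 1.38213459
Price-level growth factor = 0.9880 × 1.0963 × 0.9970 = 1.07989497
Real growth factor = 1.38213459 / 1.07989497 = 1.27987872
Annualized real rate = 1.27987872^(1/3) − 1 = 8.5733% → 8.57%.

8.57%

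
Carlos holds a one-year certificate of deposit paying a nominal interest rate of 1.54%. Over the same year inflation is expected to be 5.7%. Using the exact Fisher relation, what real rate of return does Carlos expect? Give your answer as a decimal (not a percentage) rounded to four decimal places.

By the Fisher relation, 1 + r = (1 + i)/(1 + π).
1 + r = 1.01540 / 1.05700 = 0.960643
r = 0.960643 − 1 = -3.9357%, i.e. -0.0394.

-0.0394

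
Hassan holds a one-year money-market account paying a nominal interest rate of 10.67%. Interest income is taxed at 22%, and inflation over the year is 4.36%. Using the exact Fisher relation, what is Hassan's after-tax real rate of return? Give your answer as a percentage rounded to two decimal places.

3.80%

After-tax nominal return = 10.67% × (1 − 0.22) = 8.3226%.
1 + r = 1.083226 / 1.04360 = 1.037970
After-tax real rate = 1.037970 − 1 → 3.80%.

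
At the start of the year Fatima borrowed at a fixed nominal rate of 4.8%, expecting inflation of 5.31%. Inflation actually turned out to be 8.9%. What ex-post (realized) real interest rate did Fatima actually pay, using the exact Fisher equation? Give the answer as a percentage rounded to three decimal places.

-3.765%

Ex-post: (1 + 0.0480)/(1 + 0.0890) − 1 = -3.7649%
So the realized real rate is -3.765%.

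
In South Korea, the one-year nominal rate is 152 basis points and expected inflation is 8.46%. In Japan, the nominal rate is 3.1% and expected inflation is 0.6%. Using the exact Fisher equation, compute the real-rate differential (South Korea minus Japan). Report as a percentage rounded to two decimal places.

South Korea: (1 + 0.0152)/(1 + 0.0846) − 1 = -6.3987%
Japan: (1 + 0.0310)/(1 + 0.0060) − 1 = 2.4851%
Differential = -6.3987% − 2.4851% = -8.8838% → -8.88%.

-8.88%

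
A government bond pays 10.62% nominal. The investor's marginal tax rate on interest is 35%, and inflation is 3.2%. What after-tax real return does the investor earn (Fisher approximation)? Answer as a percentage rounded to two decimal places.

After-tax nominal return = 10.62% × (1 − 0.35) = 6.9030%.
r ≈ 6.9030% − 3.2% → 3.70%.

3.70%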